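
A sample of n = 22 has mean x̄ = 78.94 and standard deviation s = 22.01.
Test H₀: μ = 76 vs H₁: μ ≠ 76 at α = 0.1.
One-sample t-test:
H₀: μ = 76
H₁: μ ≠ 76
df = n - 1 = 21
t = (x̄ - μ₀) / (s/√n) = (78.94 - 76) / (22.01/√22) = 0.627
p-value = 0.5377

Since p-value > α = 0.1, we fail to reject H₀.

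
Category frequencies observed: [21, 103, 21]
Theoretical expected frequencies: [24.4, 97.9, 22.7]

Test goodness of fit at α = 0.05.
Chi-square goodness of fit test:
H₀: observed counts match expected distribution
H₁: observed counts differ from expected distribution
df = k - 1 = 2
χ² = Σ(O - E)²/E
   = (21 - 24.4)²/24.4 + (103 - 97.9)²/97.9 + (21 - 22.7)²/22.7
   = 0.474 + 0.266 + 0.127
   = 0.87
p-value = 0.6483

Since p-value > α = 0.05, we fail to reject H₀.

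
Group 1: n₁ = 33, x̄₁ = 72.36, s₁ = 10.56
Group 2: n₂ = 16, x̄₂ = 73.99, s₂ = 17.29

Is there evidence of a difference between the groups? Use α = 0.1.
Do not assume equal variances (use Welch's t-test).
Welch's two-sample t-test:
H₀: μ₁ = μ₂
H₁: μ₁ ≠ μ₂
s₁²/n₁ = 10.56²/33 = 3.3792,  s₂²/n₂ = 17.29²/16 = 18.6840
SE = √(s₁²/n₁ + s₂²/n₂) = √(3.3792 + 18.6840) = 4.6971
df (Welch-Satterthwaite) = (s₁²/n₁ + s₂²/n₂)² / [(s₁²/n₁)²/(n₁-1) + (s₂²/n₂)²/(n₂-1)] ≈ 20.60
t = (x̄₁ - x̄₂) / SE = (72.36 - 73.99) / 4.6971 = -1.63 / 4.6971 = -0.347
p-value = 0.7321

Since p-value > α = 0.1, we fail to reject H₀.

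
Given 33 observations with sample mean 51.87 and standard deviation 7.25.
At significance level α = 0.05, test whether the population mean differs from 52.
One-sample t-test:
H₀: μ = 52
H₁: μ ≠ 52
df = n - 1 = 32
t = (x̄ - μ₀) / (s/√n) = (51.87 - 52) / (7.25/√33) = -0.103
p-value = 0.9186

Since p-value > α = 0.05, we fail to reject H₀.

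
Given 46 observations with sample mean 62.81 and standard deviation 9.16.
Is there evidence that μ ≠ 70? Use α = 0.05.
One-sample t-test:
H₀: μ = 70
H₁: μ ≠ 70
df = n - 1 = 45
t = (x̄ - μ₀) / (s/√n) = (62.81 - 70) / (9.16/√46) = -5.324
p-value < 0.0001

Since p-value < α = 0.05, we reject H₀.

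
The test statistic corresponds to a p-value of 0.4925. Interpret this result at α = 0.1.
Since p = 0.4925 > α = 0.1, fail to reject H₀.
There is insufficient evidence to reject the null hypothesis; the result is not statistically significant at the 0.1 level.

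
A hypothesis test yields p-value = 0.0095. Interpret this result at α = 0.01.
Since p = 0.0095 < α = 0.01, reject H₀.
There is sufficient evidence to reject the null hypothesis; the result is statistically significant at the 0.01 level.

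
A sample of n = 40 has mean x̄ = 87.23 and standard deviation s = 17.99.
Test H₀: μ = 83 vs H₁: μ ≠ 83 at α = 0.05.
One-sample t-test:
H₀: μ = 83
H₁: μ ≠ 83
df = n - 1 = 39
t = (x̄ - μ₀) / (s/√n) = (87.23 - 83) / (17.99/√40) = 1.487
p-value = 0.1450

Since p-value > α = 0.05, we fail to reject H₀.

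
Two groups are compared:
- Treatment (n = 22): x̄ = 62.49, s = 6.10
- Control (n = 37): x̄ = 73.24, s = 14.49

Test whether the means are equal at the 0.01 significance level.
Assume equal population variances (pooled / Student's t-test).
Student's two-sample t-test (equal variances):
H₀: μ₁ = μ₂
H₁: μ₁ ≠ μ₂
df = n₁ + n₂ - 2 = 57
Pooled variance s_p² = [(n₁-1)s₁² + (n₂-1)s₂²] / (n₁ + n₂ - 2) = [(21)(6.10²) + (36)(14.49²)] / 57 = 146.3153
SE = √(s_p²(1/n₁ + 1/n₂)) = √(146.3153 × (1/22 + 1/37)) = 3.2566
t = (x̄₁ - x̄₂) / SE = (62.49 - 73.24) / 3.2566 = -10.75 / 3.2566 = -3.301
p-value = 0.0017

Since p-value < α = 0.01, we reject H₀.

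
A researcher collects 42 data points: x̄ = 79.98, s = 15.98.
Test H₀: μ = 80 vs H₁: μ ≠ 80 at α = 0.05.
One-sample t-test:
H₀: μ = 80
H₁: μ ≠ 80
df = n - 1 = 41
t = (x̄ - μ₀) / (s/√n) = (79.98 - 80) / (15.98/√42) = -0.008
p-value = 0.9936

Since p-value > α = 0.05, we fail to reject H₀.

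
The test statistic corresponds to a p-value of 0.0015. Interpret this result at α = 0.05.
Since p = 0.0015 < α = 0.05, reject H₀.
There is sufficient evidence to reject the null hypothesis; the result is statistically significant at the 0.05 level.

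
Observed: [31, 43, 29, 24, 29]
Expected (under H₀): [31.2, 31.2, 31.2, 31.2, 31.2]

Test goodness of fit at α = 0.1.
Chi-square goodness of fit test:
H₀: observed counts match expected distribution
H₁: observed counts differ from expected distribution
df = k - 1 = 4
χ² = Σ(O - E)²/E
   = (31 - 31.2)²/31.2 + (43 - 31.2)²/31.2 + (29 - 31.2)²/31.2 + (24 - 31.2)²/31.2 + (29 - 31.2)²/31.2
   = 0.001 + 4.463 + 0.155 + 1.662 + 0.155
   = 6.44
p-value = 0.1689

Since p-value > α = 0.1, we fail to reject H₀.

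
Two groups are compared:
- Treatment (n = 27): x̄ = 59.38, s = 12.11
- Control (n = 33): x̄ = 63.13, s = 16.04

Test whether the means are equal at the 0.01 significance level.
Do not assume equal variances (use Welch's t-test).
Welch's two-sample t-test:
H₀: μ₁ = μ₂
H₁: μ₁ ≠ μ₂
s₁²/n₁ = 12.11²/27 = 5.4316,  s₂²/n₂ = 16.04²/33 = 7.7964
SE = √(s₁²/n₁ + s₂²/n₂) = √(5.4316 + 7.7964) = 3.6370
df (Welch-Satterthwaite) = (s₁²/n₁ + s₂²/n₂)² / [(s₁²/n₁)²/(n₁-1) + (s₂²/n₂)²/(n₂-1)] ≈ 57.67
t = (x̄₁ - x̄₂) / SE = (59.38 - 63.13) / 3.6370 = -3.75 / 3.6370 = -1.031
p-value = 0.3068

Since p-value > α = 0.01, we fail to reject H₀.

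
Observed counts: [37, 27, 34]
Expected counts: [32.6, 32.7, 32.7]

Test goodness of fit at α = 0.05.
Chi-square goodness of fit test:
H₀: observed counts match expected distribution
H₁: observed counts differ from expected distribution
df = k - 1 = 2
χ² = Σ(O - E)²/E
   = (37 - 32.6)²/32.6 + (27 - 32.7)²/32.7 + (34 - 32.7)²/32.7
   = 0.594 + 0.994 + 0.052
   = 1.64
p-value = 0.4406

Since p-value > α = 0.05, we fail to reject H₀.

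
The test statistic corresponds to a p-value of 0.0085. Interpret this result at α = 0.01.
Since p = 0.0085 < α = 0.01, reject H₀.
There is sufficient evidence to reject the null hypothesis; the result is statistically significant at the 0.01 level.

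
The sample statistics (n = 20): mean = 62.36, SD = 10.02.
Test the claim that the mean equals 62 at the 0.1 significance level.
One-sample t-test:
H₀: μ = 62
H₁: μ ≠ 62
df = n - 1 = 19
t = (x̄ - μ₀) / (s/√n) = (62.36 - 62) / (10.02/√20) = 0.161
p-value = 0.8740

Since p-value > α = 0.1, we fail to reject H₀.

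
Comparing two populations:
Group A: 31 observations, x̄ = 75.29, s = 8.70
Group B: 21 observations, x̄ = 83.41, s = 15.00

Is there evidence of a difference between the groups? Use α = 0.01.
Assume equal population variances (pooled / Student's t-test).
Student's two-sample t-test (equal variances):
H₀: μ₁ = μ₂
H₁: μ₁ ≠ μ₂
df = n₁ + n₂ - 2 = 50
Pooled variance s_p² = [(n₁-1)s₁² + (n₂-1)s₂²] / (n₁ + n₂ - 2) = [(30)(8.70²) + (20)(15.00²)] / 50 = 135.4140
SE = √(s_p²(1/n₁ + 1/n₂)) = √(135.4140 × (1/31 + 1/21)) = 3.2888
t = (x̄₁ - x̄₂) / SE = (75.29 - 83.41) / 3.2888 = -8.12 / 3.2888 = -2.469
p-value = 0.0170

Since p-value > α = 0.01, we fail to reject H₀.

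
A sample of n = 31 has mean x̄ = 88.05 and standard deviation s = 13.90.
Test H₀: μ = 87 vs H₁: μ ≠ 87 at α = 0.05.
One-sample t-test:
H₀: μ = 87
H₁: μ ≠ 87
df = n - 1 = 30
t = (x̄ - μ₀) / (s/√n) = (88.05 - 87) / (13.90/√31) = 0.421
p-value = 0.6771

Since p-value > α = 0.05, we fail to reject H₀.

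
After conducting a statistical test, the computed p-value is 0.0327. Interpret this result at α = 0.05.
Since p = 0.0327 < α = 0.05, reject H₀.
There is sufficient evidence to reject the null hypothesis; the result is statistically significant at the 0.05 level.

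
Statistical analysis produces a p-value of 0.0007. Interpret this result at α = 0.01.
Since p = 0.0007 < α = 0.01, reject H₀.
There is sufficient evidence to reject the null hypothesis; the result is statistically significant at the 0.01 level.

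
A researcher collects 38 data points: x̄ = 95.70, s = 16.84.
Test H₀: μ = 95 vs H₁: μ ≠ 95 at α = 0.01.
One-sample t-test:
H₀: μ = 95
H₁: μ ≠ 95
df = n - 1 = 37
t = (x̄ - μ₀) / (s/√n) = (95.70 - 95) / (16.84/√38) = 0.256
p-value = 0.7992

Since p-value > α = 0.01, we fail to reject H₀.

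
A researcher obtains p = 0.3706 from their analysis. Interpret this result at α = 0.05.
Since p = 0.3706 > α = 0.05, fail to reject H₀.
There is insufficient evidence to reject the null hypothesis; the result is not statistically significant at the 0.05 level.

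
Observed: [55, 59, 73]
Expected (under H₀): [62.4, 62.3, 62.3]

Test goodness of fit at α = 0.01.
Chi-square goodness of fit test:
H₀: observed counts match expected distribution
H₁: observed counts differ from expected distribution
df = k - 1 = 2
χ² = Σ(O - E)²/E
   = (55 - 62.4)²/62.4 + (59 - 62.3)²/62.3 + (73 - 62.3)²/62.3
   = 0.878 + 0.175 + 1.838
   = 2.89
p-value = 0.2357

Since p-value > α = 0.01, we fail to reject H₀.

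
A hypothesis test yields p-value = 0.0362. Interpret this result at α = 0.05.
Since p = 0.0362 < α = 0.05, reject H₀.
There is sufficient evidence to reject the null hypothesis; the result is statistically significant at the 0.05 level.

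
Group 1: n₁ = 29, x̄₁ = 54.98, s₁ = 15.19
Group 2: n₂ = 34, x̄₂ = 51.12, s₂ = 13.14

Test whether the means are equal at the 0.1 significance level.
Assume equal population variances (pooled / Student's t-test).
Student's two-sample t-test (equal variances):
H₀: μ₁ = μ₂
H₁: μ₁ ≠ μ₂
df = n₁ + n₂ - 2 = 61
Pooled variance s_p² = [(n₁-1)s₁² + (n₂-1)s₂²] / (n₁ + n₂ - 2) = [(28)(15.19²) + (33)(13.14²)] / 61 = 199.3177
SE = √(s_p²(1/n₁ + 1/n₂)) = √(199.3177 × (1/29 + 1/34)) = 3.5687
t = (x̄₁ - x̄₂) / SE = (54.98 - 51.12) / 3.5687 = 3.86 / 3.5687 = 1.082
p-value = 0.2837

Since p-value > α = 0.1, we fail to reject H₀.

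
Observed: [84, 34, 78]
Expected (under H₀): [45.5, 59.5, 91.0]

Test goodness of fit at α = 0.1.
Chi-square goodness of fit test:
H₀: observed counts match expected distribution
H₁: observed counts differ from expected distribution
df = k - 1 = 2
χ² = Σ(O - E)²/E
   = (84 - 45.5)²/45.5 + (34 - 59.5)²/59.5 + (78 - 91.0)²/91.0
   = 32.577 + 10.929 + 1.857
   = 45.36
p-value < 0.0001

Since p-value < α = 0.1, we reject H₀.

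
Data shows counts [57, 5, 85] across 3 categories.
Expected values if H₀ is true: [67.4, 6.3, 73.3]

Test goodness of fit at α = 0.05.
Chi-square goodness of fit test:
H₀: observed counts match expected distribution
H₁: observed counts differ from expected distribution
df = k - 1 = 2
χ² = Σ(O - E)²/E
   = (57 - 67.4)²/67.4 + (5 - 6.3)²/6.3 + (85 - 73.3)²/73.3
   = 1.605 + 0.268 + 1.868
   = 3.74
p-value = 0.1541

Since p-value > α = 0.05, we fail to reject H₀.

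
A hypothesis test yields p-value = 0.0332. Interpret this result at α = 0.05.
Since p = 0.0332 < α = 0.05, reject H₀.
There is sufficient evidence to reject the null hypothesis; the result is statistically significant at the 0.05 level.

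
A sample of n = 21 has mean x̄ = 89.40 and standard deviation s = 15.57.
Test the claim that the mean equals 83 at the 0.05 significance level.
One-sample t-test:
H₀: μ = 83
H₁: μ ≠ 83
df = n - 1 = 20
t = (x̄ - μ₀) / (s/√n) = (89.40 - 83) / (15.57/√21) = 1.884
p-value = 0.0742

Since p-value > α = 0.05, we fail to reject H₀.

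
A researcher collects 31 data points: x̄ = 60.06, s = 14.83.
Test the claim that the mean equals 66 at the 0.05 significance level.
One-sample t-test:
H₀: μ = 66
H₁: μ ≠ 66
df = n - 1 = 30
t = (x̄ - μ₀) / (s/√n) = (60.06 - 66) / (14.83/√31) = -2.230
p-value = 0.0334

Since p-value < α = 0.05, we reject H₀.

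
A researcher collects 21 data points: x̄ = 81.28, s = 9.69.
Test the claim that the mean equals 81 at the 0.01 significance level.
One-sample t-test:
H₀: μ = 81
H₁: μ ≠ 81
df = n - 1 = 20
t = (x̄ - μ₀) / (s/√n) = (81.28 - 81) / (9.69/√21) = 0.132
p-value = 0.8960

Since p-value > α = 0.01, we fail to reject H₀.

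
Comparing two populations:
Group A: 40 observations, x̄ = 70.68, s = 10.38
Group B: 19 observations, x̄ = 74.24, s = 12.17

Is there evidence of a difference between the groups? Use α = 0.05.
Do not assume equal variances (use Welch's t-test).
Welch's two-sample t-test:
H₀: μ₁ = μ₂
H₁: μ₁ ≠ μ₂
s₁²/n₁ = 10.38²/40 = 2.6936,  s₂²/n₂ = 12.17²/19 = 7.7952
SE = √(s₁²/n₁ + s₂²/n₂) = √(2.6936 + 7.7952) = 3.2386
df (Welch-Satterthwaite) = (s₁²/n₁ + s₂²/n₂)² / [(s₁²/n₁)²/(n₁-1) + (s₂²/n₂)²/(n₂-1)] ≈ 30.89
t = (x̄₁ - x̄₂) / SE = (70.68 - 74.24) / 3.2386 = -3.56 / 3.2386 = -1.099
p-value = 0.2802

Since p-value > α = 0.05, we fail to reject H₀.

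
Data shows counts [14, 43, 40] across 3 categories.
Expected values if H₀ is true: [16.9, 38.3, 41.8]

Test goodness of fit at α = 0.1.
Chi-square goodness of fit test:
H₀: observed counts match expected distribution
H₁: observed counts differ from expected distribution
df = k - 1 = 2
χ² = Σ(O - E)²/E
   = (14 - 16.9)²/16.9 + (43 - 38.3)²/38.3 + (40 - 41.8)²/41.8
   = 0.498 + 0.577 + 0.078
   = 1.15
p-value = 0.5622

Since p-value > α = 0.1, we fail to reject H₀.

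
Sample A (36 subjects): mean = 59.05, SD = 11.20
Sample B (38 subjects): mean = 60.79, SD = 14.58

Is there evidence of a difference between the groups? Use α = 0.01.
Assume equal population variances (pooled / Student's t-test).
Student's two-sample t-test (equal variances):
H₀: μ₁ = μ₂
H₁: μ₁ ≠ μ₂
df = n₁ + n₂ - 2 = 72
Pooled variance s_p² = [(n₁-1)s₁² + (n₂-1)s₂²] / (n₁ + n₂ - 2) = [(35)(11.20²) + (37)(14.58²)] / 72 = 170.2184
SE = √(s_p²(1/n₁ + 1/n₂)) = √(170.2184 × (1/36 + 1/38)) = 3.0344
t = (x̄₁ - x̄₂) / SE = (59.05 - 60.79) / 3.0344 = -1.74 / 3.0344 = -0.573
p-value = 0.5681

Since p-value > α = 0.01, we fail to reject H₀.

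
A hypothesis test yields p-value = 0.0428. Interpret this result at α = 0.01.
Since p = 0.0428 > α = 0.01, fail to reject H₀.
There is insufficient evidence to reject the null hypothesis; the result is not statistically significant at the 0.01 level.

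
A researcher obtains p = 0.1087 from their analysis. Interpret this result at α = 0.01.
Since p = 0.1087 > α = 0.01, fail to reject H₀.
There is insufficient evidence to reject the null hypothesis; the result is not statistically significant at the 0.01 level.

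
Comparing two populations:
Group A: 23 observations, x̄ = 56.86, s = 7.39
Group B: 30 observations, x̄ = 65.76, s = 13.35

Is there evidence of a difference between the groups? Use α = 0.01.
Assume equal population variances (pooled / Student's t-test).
Student's two-sample t-test (equal variances):
H₀: μ₁ = μ₂
H₁: μ₁ ≠ μ₂
df = n₁ + n₂ - 2 = 51
Pooled variance s_p² = [(n₁-1)s₁² + (n₂-1)s₂²] / (n₁ + n₂ - 2) = [(22)(7.39²) + (29)(13.35²)] / 51 = 124.9004
SE = √(s_p²(1/n₁ + 1/n₂)) = √(124.9004 × (1/23 + 1/30)) = 3.0974
t = (x̄₁ - x̄₂) / SE = (56.86 - 65.76) / 3.0974 = -8.90 / 3.0974 = -2.873
p-value = 0.0059

Since p-value < α = 0.01, we reject H₀.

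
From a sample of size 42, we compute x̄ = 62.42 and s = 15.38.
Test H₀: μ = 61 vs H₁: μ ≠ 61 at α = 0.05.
One-sample t-test:
H₀: μ = 61
H₁: μ ≠ 61
df = n - 1 = 41
t = (x̄ - μ₀) / (s/√n) = (62.42 - 61) / (15.38/√42) = 0.598
p-value = 0.5529

Since p-value > α = 0.05, we fail to reject H₀.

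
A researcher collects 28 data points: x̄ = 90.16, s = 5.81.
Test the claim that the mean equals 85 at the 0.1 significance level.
One-sample t-test:
H₀: μ = 85
H₁: μ ≠ 85
df = n - 1 = 27
t = (x̄ - μ₀) / (s/√n) = (90.16 - 85) / (5.81/√28) = 4.700
p-value = 0.0001

Since p-value < α = 0.1, we reject H₀.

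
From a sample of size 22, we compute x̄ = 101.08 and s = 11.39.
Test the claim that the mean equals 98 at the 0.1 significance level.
One-sample t-test:
H₀: μ = 98
H₁: μ ≠ 98
df = n - 1 = 21
t = (x̄ - μ₀) / (s/√n) = (101.08 - 98) / (11.39/√22) = 1.268
p-value = 0.2186

Since p-value > α = 0.1, we fail to reject H₀.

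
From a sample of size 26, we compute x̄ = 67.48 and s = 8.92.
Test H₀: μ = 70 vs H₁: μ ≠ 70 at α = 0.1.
One-sample t-test:
H₀: μ = 70
H₁: μ ≠ 70
df = n - 1 = 25
t = (x̄ - μ₀) / (s/√n) = (67.48 - 70) / (8.92/√26) = -1.441
p-value = 0.1621

Since p-value > α = 0.1, we fail to reject H₀.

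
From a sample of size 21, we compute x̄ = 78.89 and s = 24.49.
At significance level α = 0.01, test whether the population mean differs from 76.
One-sample t-test:
H₀: μ = 76
H₁: μ ≠ 76
df = n - 1 = 20
t = (x̄ - μ₀) / (s/√n) = (78.89 - 76) / (24.49/√21) = 0.541
p-value = 0.5946

Since p-value > α = 0.01, we fail to reject H₀.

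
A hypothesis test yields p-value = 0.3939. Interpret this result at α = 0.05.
Since p = 0.3939 > α = 0.05, fail to reject H₀.
There is insufficient evidence to reject the null hypothesis; the result is not statistically significant at the 0.05 level.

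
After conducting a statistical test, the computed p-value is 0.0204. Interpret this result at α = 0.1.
Since p = 0.0204 < α = 0.1, reject H₀.
There is sufficient evidence to reject the null hypothesis; the result is statistically significant at the 0.1 level.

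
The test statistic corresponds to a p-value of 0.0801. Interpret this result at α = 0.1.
Since p = 0.0801 < α = 0.1, reject H₀.
There is sufficient evidence to reject the null hypothesis; the result is statistically significant at the 0.1 level.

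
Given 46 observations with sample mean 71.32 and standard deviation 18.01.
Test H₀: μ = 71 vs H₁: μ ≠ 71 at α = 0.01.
One-sample t-test:
H₀: μ = 71
H₁: μ ≠ 71
df = n - 1 = 45
t = (x̄ - μ₀) / (s/√n) = (71.32 - 71) / (18.01/√46) = 0.121
p-value = 0.9046

Since p-value > α = 0.01, we fail to reject H₀.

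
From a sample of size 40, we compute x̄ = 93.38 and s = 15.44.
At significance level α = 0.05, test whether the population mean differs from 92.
One-sample t-test:
H₀: μ = 92
H₁: μ ≠ 92
df = n - 1 = 39
t = (x̄ - μ₀) / (s/√n) = (93.38 - 92) / (15.44/√40) = 0.565
p-value = 0.5751

Since p-value > α = 0.05, we fail to reject H₀.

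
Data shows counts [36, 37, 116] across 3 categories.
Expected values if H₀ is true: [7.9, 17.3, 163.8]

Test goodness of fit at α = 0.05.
Chi-square goodness of fit test:
H₀: observed counts match expected distribution
H₁: observed counts differ from expected distribution
df = k - 1 = 2
χ² = Σ(O - E)²/E
   = (36 - 7.9)²/7.9 + (37 - 17.3)²/17.3 + (116 - 163.8)²/163.8
   = 99.951 + 22.433 + 13.949
   = 136.33
p-value < 0.0001

Since p-value < α = 0.05, we reject H₀.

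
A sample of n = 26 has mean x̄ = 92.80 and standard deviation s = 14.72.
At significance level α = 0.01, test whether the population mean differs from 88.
One-sample t-test:
H₀: μ = 88
H₁: μ ≠ 88
df = n - 1 = 25
t = (x̄ - μ₀) / (s/√n) = (92.80 - 88) / (14.72/√26) = 1.663
p-value = 0.1089

Since p-value > α = 0.01, we fail to reject H₀.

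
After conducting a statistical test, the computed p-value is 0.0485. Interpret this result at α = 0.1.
Since p = 0.0485 < α = 0.1, reject H₀.
There is sufficient evidence to reject the null hypothesis; the result is statistically significant at the 0.1 level.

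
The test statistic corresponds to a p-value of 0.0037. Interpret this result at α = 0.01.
Since p = 0.0037 < α = 0.01, reject H₀.
There is sufficient evidence to reject the null hypothesis; the result is statistically significant at the 0.01 level.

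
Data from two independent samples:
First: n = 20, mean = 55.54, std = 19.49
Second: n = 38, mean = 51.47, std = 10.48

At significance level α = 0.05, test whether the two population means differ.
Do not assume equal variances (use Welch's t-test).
Welch's two-sample t-test:
H₀: μ₁ = μ₂
H₁: μ₁ ≠ μ₂
s₁²/n₁ = 19.49²/20 = 18.9930,  s₂²/n₂ = 10.48²/38 = 2.8903
SE = √(s₁²/n₁ + s₂²/n₂) = √(18.9930 + 2.8903) = 4.6780
df (Welch-Satterthwaite) = (s₁²/n₁ + s₂²/n₂)² / [(s₁²/n₁)²/(n₁-1) + (s₂²/n₂)²/(n₂-1)] ≈ 24.93
t = (x̄₁ - x̄₂) / SE = (55.54 - 51.47) / 4.6780 = 4.07 / 4.6780 = 0.870
p-value = 0.3926

Since p-value > α = 0.05, we fail to reject H₀.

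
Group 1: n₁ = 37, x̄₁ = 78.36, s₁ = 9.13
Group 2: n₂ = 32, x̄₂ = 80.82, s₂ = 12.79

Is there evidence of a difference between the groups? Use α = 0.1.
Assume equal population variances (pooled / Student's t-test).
Student's two-sample t-test (equal variances):
H₀: μ₁ = μ₂
H₁: μ₁ ≠ μ₂
df = n₁ + n₂ - 2 = 67
Pooled variance s_p² = [(n₁-1)s₁² + (n₂-1)s₂²] / (n₁ + n₂ - 2) = [(36)(9.13²) + (31)(12.79²)] / 67 = 120.4769
SE = √(s_p²(1/n₁ + 1/n₂)) = √(120.4769 × (1/37 + 1/32)) = 2.6497
t = (x̄₁ - x̄₂) / SE = (78.36 - 80.82) / 2.6497 = -2.46 / 2.6497 = -0.928
p-value = 0.3565

Since p-value > α = 0.1, we fail to reject H₀.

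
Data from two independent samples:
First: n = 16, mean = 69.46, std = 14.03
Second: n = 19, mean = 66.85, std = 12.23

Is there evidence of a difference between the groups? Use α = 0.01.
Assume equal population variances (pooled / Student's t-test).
Student's two-sample t-test (equal variances):
H₀: μ₁ = μ₂
H₁: μ₁ ≠ μ₂
df = n₁ + n₂ - 2 = 33
Pooled variance s_p² = [(n₁-1)s₁² + (n₂-1)s₂²] / (n₁ + n₂ - 2) = [(15)(14.03²) + (18)(12.23²)] / 33 = 171.0584
SE = √(s_p²(1/n₁ + 1/n₂)) = √(171.0584 × (1/16 + 1/19)) = 4.4378
t = (x̄₁ - x̄₂) / SE = (69.46 - 66.85) / 4.4378 = 2.61 / 4.4378 = 0.588
p-value = 0.5605

Since p-value > α = 0.01, we fail to reject H₀.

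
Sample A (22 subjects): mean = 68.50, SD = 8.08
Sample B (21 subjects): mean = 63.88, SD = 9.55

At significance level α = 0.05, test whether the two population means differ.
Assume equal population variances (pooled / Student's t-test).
Student's two-sample t-test (equal variances):
H₀: μ₁ = μ₂
H₁: μ₁ ≠ μ₂
df = n₁ + n₂ - 2 = 41
Pooled variance s_p² = [(n₁-1)s₁² + (n₂-1)s₂²] / (n₁ + n₂ - 2) = [(21)(8.08²) + (20)(9.55²)] / 41 = 77.9284
SE = √(s_p²(1/n₁ + 1/n₂)) = √(77.9284 × (1/22 + 1/21)) = 2.6932
t = (x̄₁ - x̄₂) / SE = (68.50 - 63.88) / 2.6932 = 4.62 / 2.6932 = 1.715
p-value = 0.0938

Since p-value > α = 0.05, we fail to reject H₀.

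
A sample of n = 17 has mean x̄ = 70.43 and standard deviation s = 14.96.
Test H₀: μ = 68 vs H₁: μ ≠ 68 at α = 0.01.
One-sample t-test:
H₀: μ = 68
H₁: μ ≠ 68
df = n - 1 = 16
t = (x̄ - μ₀) / (s/√n) = (70.43 - 68) / (14.96/√17) = 0.670
p-value = 0.5126

Since p-value > α = 0.01, we fail to reject H₀.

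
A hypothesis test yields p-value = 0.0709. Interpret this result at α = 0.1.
Since p = 0.0709 < α = 0.1, reject H₀.
There is sufficient evidence to reject the null hypothesis; the result is statistically significant at the 0.1 level.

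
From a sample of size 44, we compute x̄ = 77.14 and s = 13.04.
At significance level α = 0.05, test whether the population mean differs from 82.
One-sample t-test:
H₀: μ = 82
H₁: μ ≠ 82
df = n - 1 = 43
t = (x̄ - μ₀) / (s/√n) = (77.14 - 82) / (13.04/√44) = -2.472
p-value = 0.0175

Since p-value < α = 0.05, we reject H₀.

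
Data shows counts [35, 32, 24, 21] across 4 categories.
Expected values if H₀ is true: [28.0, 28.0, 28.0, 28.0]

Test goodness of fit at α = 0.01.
Chi-square goodness of fit test:
H₀: observed counts match expected distribution
H₁: observed counts differ from expected distribution
df = k - 1 = 3
χ² = Σ(O - E)²/E
   = (35 - 28.0)²/28.0 + (32 - 28.0)²/28.0 + (24 - 28.0)²/28.0 + (21 - 28.0)²/28.0
   = 1.750 + 0.571 + 0.571 + 1.750
   = 4.64
p-value = 0.1999

Since p-value > α = 0.01, we fail to reject H₀.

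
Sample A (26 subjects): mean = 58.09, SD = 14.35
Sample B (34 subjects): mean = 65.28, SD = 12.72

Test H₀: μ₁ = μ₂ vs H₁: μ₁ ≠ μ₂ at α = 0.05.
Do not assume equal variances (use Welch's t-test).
Welch's two-sample t-test:
H₀: μ₁ = μ₂
H₁: μ₁ ≠ μ₂
s₁²/n₁ = 14.35²/26 = 7.9201,  s₂²/n₂ = 12.72²/34 = 4.7588
SE = √(s₁²/n₁ + s₂²/n₂) = √(7.9201 + 4.7588) = 3.5607
df (Welch-Satterthwaite) = (s₁²/n₁ + s₂²/n₂)² / [(s₁²/n₁)²/(n₁-1) + (s₂²/n₂)²/(n₂-1)] ≈ 50.31
t = (x̄₁ - x̄₂) / SE = (58.09 - 65.28) / 3.5607 = -7.19 / 3.5607 = -2.019
p-value = 0.0488

Since p-value < α = 0.05, we reject H₀.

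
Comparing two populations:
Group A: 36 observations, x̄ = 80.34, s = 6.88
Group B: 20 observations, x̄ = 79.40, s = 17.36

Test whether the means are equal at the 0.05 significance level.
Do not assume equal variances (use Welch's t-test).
Welch's two-sample t-test:
H₀: μ₁ = μ₂
H₁: μ₁ ≠ μ₂
s₁²/n₁ = 6.88²/36 = 1.3148,  s₂²/n₂ = 17.36²/20 = 15.0685
SE = √(s₁²/n₁ + s₂²/n₂) = √(1.3148 + 15.0685) = 4.0476
df (Welch-Satterthwaite) = (s₁²/n₁ + s₂²/n₂)² / [(s₁²/n₁)²/(n₁-1) + (s₂²/n₂)²/(n₂-1)] ≈ 22.37
t = (x̄₁ - x̄₂) / SE = (80.34 - 79.40) / 4.0476 = 0.94 / 4.0476 = 0.232
p-value = 0.8185

Since p-value > α = 0.05, we fail to reject H₀.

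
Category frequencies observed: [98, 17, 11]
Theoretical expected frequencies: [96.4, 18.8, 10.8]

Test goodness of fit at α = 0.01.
Chi-square goodness of fit test:
H₀: observed counts match expected distribution
H₁: observed counts differ from expected distribution
df = k - 1 = 2
χ² = Σ(O - E)²/E
   = (98 - 96.4)²/96.4 + (17 - 18.8)²/18.8 + (11 - 10.8)²/10.8
   = 0.027 + 0.172 + 0.004
   = 0.20
p-value = 0.9037

Since p-value > α = 0.01, we fail to reject H₀.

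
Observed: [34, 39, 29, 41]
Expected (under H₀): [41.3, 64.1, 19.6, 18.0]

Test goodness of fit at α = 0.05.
Chi-square goodness of fit test:
H₀: observed counts match expected distribution
H₁: observed counts differ from expected distribution
df = k - 1 = 3
χ² = Σ(O - E)²/E
   = (34 - 41.3)²/41.3 + (39 - 64.1)²/64.1 + (29 - 19.6)²/19.6 + (41 - 18.0)²/18.0
   = 1.290 + 9.829 + 4.508 + 29.389
   = 45.02
p-value < 0.0001

Since p-value < α = 0.05, we reject H₀.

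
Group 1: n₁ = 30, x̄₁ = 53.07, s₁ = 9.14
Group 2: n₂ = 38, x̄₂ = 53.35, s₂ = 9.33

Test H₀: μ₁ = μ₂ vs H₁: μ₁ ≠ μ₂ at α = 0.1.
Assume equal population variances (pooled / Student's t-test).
Student's two-sample t-test (equal variances):
H₀: μ₁ = μ₂
H₁: μ₁ ≠ μ₂
df = n₁ + n₂ - 2 = 66
Pooled variance s_p² = [(n₁-1)s₁² + (n₂-1)s₂²] / (n₁ + n₂ - 2) = [(29)(9.14²) + (37)(9.33²)] / 66 = 85.5069
SE = √(s_p²(1/n₁ + 1/n₂)) = √(85.5069 × (1/30 + 1/38)) = 2.2584
t = (x̄₁ - x̄₂) / SE = (53.07 - 53.35) / 2.2584 = -0.28 / 2.2584 = -0.124
p-value = 0.9017

Since p-value > α = 0.1, we fail to reject H₀.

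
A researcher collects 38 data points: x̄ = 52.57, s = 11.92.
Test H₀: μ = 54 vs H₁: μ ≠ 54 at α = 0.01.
One-sample t-test:
H₀: μ = 54
H₁: μ ≠ 54
df = n - 1 = 37
t = (x̄ - μ₀) / (s/√n) = (52.57 - 54) / (11.92/√38) = -0.740
p-value = 0.4643

Since p-value > α = 0.01, we fail to reject H₀.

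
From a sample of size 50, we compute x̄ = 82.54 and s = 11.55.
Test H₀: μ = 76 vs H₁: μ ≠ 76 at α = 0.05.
One-sample t-test:
H₀: μ = 76
H₁: μ ≠ 76
df = n - 1 = 49
t = (x̄ - μ₀) / (s/√n) = (82.54 - 76) / (11.55/√50) = 4.004
p-value = 0.0002

Since p-value < α = 0.05, we reject H₀.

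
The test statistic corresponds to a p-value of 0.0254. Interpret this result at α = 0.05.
Since p = 0.0254 < α = 0.05, reject H₀.
There is sufficient evidence to reject the null hypothesis; the result is statistically significant at the 0.05 level.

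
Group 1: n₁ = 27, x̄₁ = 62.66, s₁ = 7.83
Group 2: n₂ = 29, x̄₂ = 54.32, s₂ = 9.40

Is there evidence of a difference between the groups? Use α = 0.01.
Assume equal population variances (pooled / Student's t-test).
Student's two-sample t-test (equal variances):
H₀: μ₁ = μ₂
H₁: μ₁ ≠ μ₂
df = n₁ + n₂ - 2 = 54
Pooled variance s_p² = [(n₁-1)s₁² + (n₂-1)s₂²] / (n₁ + n₂ - 2) = [(26)(7.83²) + (28)(9.40²)] / 54 = 75.3354
SE = √(s_p²(1/n₁ + 1/n₂)) = √(75.3354 × (1/27 + 1/29)) = 2.3212
t = (x̄₁ - x̄₂) / SE = (62.66 - 54.32) / 2.3212 = 8.34 / 2.3212 = 3.593
p-value = 0.0007

Since p-value < α = 0.01, we reject H₀.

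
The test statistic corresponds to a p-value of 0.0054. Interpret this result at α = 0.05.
Since p = 0.0054 < α = 0.05, reject H₀.
There is sufficient evidence to reject the null hypothesis; the result is statistically significant at the 0.05 level.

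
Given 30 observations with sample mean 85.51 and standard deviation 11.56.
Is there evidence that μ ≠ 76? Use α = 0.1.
One-sample t-test:
H₀: μ = 76
H₁: μ ≠ 76
df = n - 1 = 29
t = (x̄ - μ₀) / (s/√n) = (85.51 - 76) / (11.56/√30) = 4.506
p-value = 0.0001

Since p-value < α = 0.1, we reject H₀.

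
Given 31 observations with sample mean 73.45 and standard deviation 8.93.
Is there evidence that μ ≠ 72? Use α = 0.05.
One-sample t-test:
H₀: μ = 72
H₁: μ ≠ 72
df = n - 1 = 30
t = (x̄ - μ₀) / (s/√n) = (73.45 - 72) / (8.93/√31) = 0.904
p-value = 0.3732

Since p-value > α = 0.05, we fail to reject H₀.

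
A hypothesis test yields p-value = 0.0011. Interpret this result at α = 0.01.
Since p = 0.0011 < α = 0.01, reject H₀.
There is sufficient evidence to reject the null hypothesis; the result is statistically significant at the 0.01 level.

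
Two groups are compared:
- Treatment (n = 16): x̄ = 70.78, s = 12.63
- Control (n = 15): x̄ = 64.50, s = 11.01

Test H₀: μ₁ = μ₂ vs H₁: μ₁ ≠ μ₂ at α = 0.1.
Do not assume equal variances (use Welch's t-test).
Welch's two-sample t-test:
H₀: μ₁ = μ₂
H₁: μ₁ ≠ μ₂
s₁²/n₁ = 12.63²/16 = 9.9698,  s₂²/n₂ = 11.01²/15 = 8.0813
SE = √(s₁²/n₁ + s₂²/n₂) = √(9.9698 + 8.0813) = 4.2487
df (Welch-Satterthwaite) = (s₁²/n₁ + s₂²/n₂)² / [(s₁²/n₁)²/(n₁-1) + (s₂²/n₂)²/(n₂-1)] ≈ 28.86
t = (x̄₁ - x̄₂) / SE = (70.78 - 64.50) / 4.2487 = 6.28 / 4.2487 = 1.478
p-value = 0.1502

Since p-value > α = 0.1, we fail to reject H₀.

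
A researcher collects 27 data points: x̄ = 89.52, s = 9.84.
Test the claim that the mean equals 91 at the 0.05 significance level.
One-sample t-test:
H₀: μ = 91
H₁: μ ≠ 91
df = n - 1 = 26
t = (x̄ - μ₀) / (s/√n) = (89.52 - 91) / (9.84/√27) = -0.782
p-value = 0.4415

Since p-value > α = 0.05, we fail to reject H₀.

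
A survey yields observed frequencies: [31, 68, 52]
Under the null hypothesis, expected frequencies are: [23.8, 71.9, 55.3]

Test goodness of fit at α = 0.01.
Chi-square goodness of fit test:
H₀: observed counts match expected distribution
H₁: observed counts differ from expected distribution
df = k - 1 = 2
χ² = Σ(O - E)²/E
   = (31 - 23.8)²/23.8 + (68 - 71.9)²/71.9 + (52 - 55.3)²/55.3
   = 2.178 + 0.212 + 0.197
   = 2.59
p-value = 0.2744

Since p-value > α = 0.01, we fail to reject H₀.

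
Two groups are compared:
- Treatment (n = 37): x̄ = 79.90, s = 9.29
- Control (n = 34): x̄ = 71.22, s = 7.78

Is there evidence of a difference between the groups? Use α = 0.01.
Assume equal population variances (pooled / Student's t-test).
Student's two-sample t-test (equal variances):
H₀: μ₁ = μ₂
H₁: μ₁ ≠ μ₂
df = n₁ + n₂ - 2 = 69
Pooled variance s_p² = [(n₁-1)s₁² + (n₂-1)s₂²] / (n₁ + n₂ - 2) = [(36)(9.29²) + (33)(7.78²)] / 69 = 73.9766
SE = √(s_p²(1/n₁ + 1/n₂)) = √(73.9766 × (1/37 + 1/34)) = 2.0433
t = (x̄₁ - x̄₂) / SE = (79.90 - 71.22) / 2.0433 = 8.68 / 2.0433 = 4.248
p-value = 0.0001

Since p-value < α = 0.01, we reject H₀.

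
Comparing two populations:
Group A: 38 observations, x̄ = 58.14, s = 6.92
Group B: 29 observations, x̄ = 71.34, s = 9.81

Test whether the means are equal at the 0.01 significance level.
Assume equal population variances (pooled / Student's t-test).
Student's two-sample t-test (equal variances):
H₀: μ₁ = μ₂
H₁: μ₁ ≠ μ₂
df = n₁ + n₂ - 2 = 65
Pooled variance s_p² = [(n₁-1)s₁² + (n₂-1)s₂²] / (n₁ + n₂ - 2) = [(37)(6.92²) + (28)(9.81²)] / 65 = 68.7140
SE = √(s_p²(1/n₁ + 1/n₂)) = √(68.7140 × (1/38 + 1/29)) = 2.0439
t = (x̄₁ - x̄₂) / SE = (58.14 - 71.34) / 2.0439 = -13.20 / 2.0439 = -6.458
p-value < 0.0001

Since p-value < α = 0.01, we reject H₀.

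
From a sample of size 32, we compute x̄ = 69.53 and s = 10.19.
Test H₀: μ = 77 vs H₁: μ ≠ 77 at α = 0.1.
One-sample t-test:
H₀: μ = 77
H₁: μ ≠ 77
df = n - 1 = 31
t = (x̄ - μ₀) / (s/√n) = (69.53 - 77) / (10.19/√32) = -4.147
p-value = 0.0002

Since p-value < α = 0.1, we reject H₀.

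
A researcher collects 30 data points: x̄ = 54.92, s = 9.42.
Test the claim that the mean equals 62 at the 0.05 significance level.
One-sample t-test:
H₀: μ = 62
H₁: μ ≠ 62
df = n - 1 = 29
t = (x̄ - μ₀) / (s/√n) = (54.92 - 62) / (9.42/√30) = -4.117
p-value = 0.0003

Since p-value < α = 0.05, we reject H₀.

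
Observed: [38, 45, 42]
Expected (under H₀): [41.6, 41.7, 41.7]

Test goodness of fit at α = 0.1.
Chi-square goodness of fit test:
H₀: observed counts match expected distribution
H₁: observed counts differ from expected distribution
df = k - 1 = 2
χ² = Σ(O - E)²/E
   = (38 - 41.6)²/41.6 + (45 - 41.7)²/41.7 + (42 - 41.7)²/41.7
   = 0.312 + 0.261 + 0.002
   = 0.57
p-value = 0.7502

Since p-value > α = 0.1, we fail to reject H₀.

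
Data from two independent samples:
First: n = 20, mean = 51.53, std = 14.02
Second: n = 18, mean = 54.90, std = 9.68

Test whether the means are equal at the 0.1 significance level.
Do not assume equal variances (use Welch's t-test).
Welch's two-sample t-test:
H₀: μ₁ = μ₂
H₁: μ₁ ≠ μ₂
s₁²/n₁ = 14.02²/20 = 9.8280,  s₂²/n₂ = 9.68²/18 = 5.2057
SE = √(s₁²/n₁ + s₂²/n₂) = √(9.8280 + 5.2057) = 3.8773
df (Welch-Satterthwaite) = (s₁²/n₁ + s₂²/n₂)² / [(s₁²/n₁)²/(n₁-1) + (s₂²/n₂)²/(n₂-1)] ≈ 33.85
t = (x̄₁ - x̄₂) / SE = (51.53 - 54.90) / 3.8773 = -3.37 / 3.8773 = -0.869
p-value = 0.3909

Since p-value > α = 0.1, we fail to reject H₀.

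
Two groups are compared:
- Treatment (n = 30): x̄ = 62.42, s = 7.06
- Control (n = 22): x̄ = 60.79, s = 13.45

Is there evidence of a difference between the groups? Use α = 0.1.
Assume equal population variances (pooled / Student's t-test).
Student's two-sample t-test (equal variances):
H₀: μ₁ = μ₂
H₁: μ₁ ≠ μ₂
df = n₁ + n₂ - 2 = 50
Pooled variance s_p² = [(n₁-1)s₁² + (n₂-1)s₂²] / (n₁ + n₂ - 2) = [(29)(7.06²) + (21)(13.45²)] / 50 = 104.8883
SE = √(s_p²(1/n₁ + 1/n₂)) = √(104.8883 × (1/30 + 1/22)) = 2.8747
t = (x̄₁ - x̄₂) / SE = (62.42 - 60.79) / 2.8747 = 1.63 / 2.8747 = 0.567
p-value = 0.5732

Since p-value > α = 0.1, we fail to reject H₀.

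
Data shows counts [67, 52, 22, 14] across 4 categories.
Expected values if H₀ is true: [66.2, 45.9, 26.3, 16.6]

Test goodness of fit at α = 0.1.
Chi-square goodness of fit test:
H₀: observed counts match expected distribution
H₁: observed counts differ from expected distribution
df = k - 1 = 3
χ² = Σ(O - E)²/E
   = (67 - 66.2)²/66.2 + (52 - 45.9)²/45.9 + (22 - 26.3)²/26.3 + (14 - 16.6)²/16.6
   = 0.010 + 0.811 + 0.703 + 0.407
   = 1.93
p-value = 0.5869

Since p-value > α = 0.1, we fail to reject H₀.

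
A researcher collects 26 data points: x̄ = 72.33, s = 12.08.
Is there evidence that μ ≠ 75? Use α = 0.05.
One-sample t-test:
H₀: μ = 75
H₁: μ ≠ 75
df = n - 1 = 25
t = (x̄ - μ₀) / (s/√n) = (72.33 - 75) / (12.08/√26) = -1.127
p-value = 0.2704

Since p-value > α = 0.05, we fail to reject H₀.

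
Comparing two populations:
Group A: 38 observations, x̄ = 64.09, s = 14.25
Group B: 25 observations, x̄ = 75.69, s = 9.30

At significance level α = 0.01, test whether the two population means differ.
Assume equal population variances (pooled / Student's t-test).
Student's two-sample t-test (equal variances):
H₀: μ₁ = μ₂
H₁: μ₁ ≠ μ₂
df = n₁ + n₂ - 2 = 61
Pooled variance s_p² = [(n₁-1)s₁² + (n₂-1)s₂²] / (n₁ + n₂ - 2) = [(37)(14.25²) + (24)(9.30²)] / 61 = 157.1979
SE = √(s_p²(1/n₁ + 1/n₂)) = √(157.1979 × (1/38 + 1/25)) = 3.2287
t = (x̄₁ - x̄₂) / SE = (64.09 - 75.69) / 3.2287 = -11.60 / 3.2287 = -3.593
p-value = 0.0007

Since p-value < α = 0.01, we reject H₀.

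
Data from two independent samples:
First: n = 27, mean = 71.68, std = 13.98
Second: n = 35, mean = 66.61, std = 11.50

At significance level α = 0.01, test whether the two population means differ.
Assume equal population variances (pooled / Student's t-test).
Student's two-sample t-test (equal variances):
H₀: μ₁ = μ₂
H₁: μ₁ ≠ μ₂
df = n₁ + n₂ - 2 = 60
Pooled variance s_p² = [(n₁-1)s₁² + (n₂-1)s₂²] / (n₁ + n₂ - 2) = [(26)(13.98²) + (34)(11.50²)] / 60 = 159.6325
SE = √(s_p²(1/n₁ + 1/n₂)) = √(159.6325 × (1/27 + 1/35)) = 3.2362
t = (x̄₁ - x̄₂) / SE = (71.68 - 66.61) / 3.2362 = 5.07 / 3.2362 = 1.567
p-value = 0.1225

Since p-value > α = 0.01, we fail to reject H₀.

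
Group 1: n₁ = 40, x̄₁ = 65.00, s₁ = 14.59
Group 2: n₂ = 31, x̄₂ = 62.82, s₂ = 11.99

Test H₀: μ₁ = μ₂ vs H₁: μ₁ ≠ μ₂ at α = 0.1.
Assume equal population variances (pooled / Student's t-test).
Student's two-sample t-test (equal variances):
H₀: μ₁ = μ₂
H₁: μ₁ ≠ μ₂
df = n₁ + n₂ - 2 = 69
Pooled variance s_p² = [(n₁-1)s₁² + (n₂-1)s₂²] / (n₁ + n₂ - 2) = [(39)(14.59²) + (30)(11.99²)] / 69 = 182.8211
SE = √(s_p²(1/n₁ + 1/n₂)) = √(182.8211 × (1/40 + 1/31)) = 3.2354
t = (x̄₁ - x̄₂) / SE = (65.00 - 62.82) / 3.2354 = 2.18 / 3.2354 = 0.674
p-value = 0.5027

Since p-value > α = 0.1, we fail to reject H₀.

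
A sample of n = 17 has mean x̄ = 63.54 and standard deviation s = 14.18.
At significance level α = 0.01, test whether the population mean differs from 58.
One-sample t-test:
H₀: μ = 58
H₁: μ ≠ 58
df = n - 1 = 16
t = (x̄ - μ₀) / (s/√n) = (63.54 - 58) / (14.18/√17) = 1.611
p-value = 0.1268

Since p-value > α = 0.01, we fail to reject H₀.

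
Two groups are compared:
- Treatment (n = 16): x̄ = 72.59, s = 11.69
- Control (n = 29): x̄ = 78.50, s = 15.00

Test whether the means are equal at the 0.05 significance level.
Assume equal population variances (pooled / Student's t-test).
Student's two-sample t-test (equal variances):
H₀: μ₁ = μ₂
H₁: μ₁ ≠ μ₂
df = n₁ + n₂ - 2 = 43
Pooled variance s_p² = [(n₁-1)s₁² + (n₂-1)s₂²] / (n₁ + n₂ - 2) = [(15)(11.69²) + (28)(15.00²)] / 43 = 194.1824
SE = √(s_p²(1/n₁ + 1/n₂)) = √(194.1824 × (1/16 + 1/29)) = 4.3396
t = (x̄₁ - x̄₂) / SE = (72.59 - 78.50) / 4.3396 = -5.91 / 4.3396 = -1.362
p-value = 0.1803

Since p-value > α = 0.05, we fail to reject H₀.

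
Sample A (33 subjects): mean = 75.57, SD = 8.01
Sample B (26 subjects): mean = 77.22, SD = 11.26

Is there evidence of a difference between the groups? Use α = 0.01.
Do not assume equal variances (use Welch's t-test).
Welch's two-sample t-test:
H₀: μ₁ = μ₂
H₁: μ₁ ≠ μ₂
s₁²/n₁ = 8.01²/33 = 1.9442,  s₂²/n₂ = 11.26²/26 = 4.8764
SE = √(s₁²/n₁ + s₂²/n₂) = √(1.9442 + 4.8764) = 2.6116
df (Welch-Satterthwaite) = (s₁²/n₁ + s₂²/n₂)² / [(s₁²/n₁)²/(n₁-1) + (s₂²/n₂)²/(n₂-1)] ≈ 43.51
t = (x̄₁ - x̄₂) / SE = (75.57 - 77.22) / 2.6116 = -1.65 / 2.6116 = -0.632
p-value = 0.5308

Since p-value > α = 0.01, we fail to reject H₀.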